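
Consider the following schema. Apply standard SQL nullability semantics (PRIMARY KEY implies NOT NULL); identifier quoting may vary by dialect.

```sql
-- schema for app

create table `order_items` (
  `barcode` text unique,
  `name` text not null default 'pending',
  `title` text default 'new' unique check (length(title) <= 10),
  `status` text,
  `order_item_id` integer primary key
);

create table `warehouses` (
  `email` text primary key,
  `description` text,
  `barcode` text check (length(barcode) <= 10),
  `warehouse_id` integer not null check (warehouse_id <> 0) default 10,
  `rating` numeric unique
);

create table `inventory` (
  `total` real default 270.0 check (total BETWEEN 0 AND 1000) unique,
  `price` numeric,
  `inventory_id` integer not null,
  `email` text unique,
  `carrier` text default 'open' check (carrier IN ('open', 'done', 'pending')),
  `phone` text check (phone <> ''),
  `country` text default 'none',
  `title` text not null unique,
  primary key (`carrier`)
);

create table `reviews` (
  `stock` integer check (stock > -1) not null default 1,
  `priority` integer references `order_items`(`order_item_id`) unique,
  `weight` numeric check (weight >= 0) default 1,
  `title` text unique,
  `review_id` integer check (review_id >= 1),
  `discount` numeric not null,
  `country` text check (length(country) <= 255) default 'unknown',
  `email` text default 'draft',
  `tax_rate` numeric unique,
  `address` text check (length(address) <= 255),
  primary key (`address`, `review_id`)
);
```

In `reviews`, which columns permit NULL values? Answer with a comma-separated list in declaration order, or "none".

- stock: declared NOT NULL → not nullable.
- priority: a foreign key column may be NULL unless separately constrained → nullable.
- weight: CHECK does not forbid NULL (a CHECK constraint passes when its expression is NULL) → nullable.
- title: UNIQUE does not imply NOT NULL → nullable.
- review_id: part of the PRIMARY KEY, which implies NOT NULL → not nullable.
- discount: declared NOT NULL → not nullable.
- country: CHECK does not forbid NULL (a CHECK constraint passes when its expression is NULL) → nullable.
- email: DEFAULT only fills an omitted column; an explicit NULL is still allowed → nullable.
- tax_rate: UNIQUE does not imply NOT NULL → nullable.
- address: part of the PRIMARY KEY, which implies NOT NULL → not nullable.

priority, weight, title, country, email, tax_rate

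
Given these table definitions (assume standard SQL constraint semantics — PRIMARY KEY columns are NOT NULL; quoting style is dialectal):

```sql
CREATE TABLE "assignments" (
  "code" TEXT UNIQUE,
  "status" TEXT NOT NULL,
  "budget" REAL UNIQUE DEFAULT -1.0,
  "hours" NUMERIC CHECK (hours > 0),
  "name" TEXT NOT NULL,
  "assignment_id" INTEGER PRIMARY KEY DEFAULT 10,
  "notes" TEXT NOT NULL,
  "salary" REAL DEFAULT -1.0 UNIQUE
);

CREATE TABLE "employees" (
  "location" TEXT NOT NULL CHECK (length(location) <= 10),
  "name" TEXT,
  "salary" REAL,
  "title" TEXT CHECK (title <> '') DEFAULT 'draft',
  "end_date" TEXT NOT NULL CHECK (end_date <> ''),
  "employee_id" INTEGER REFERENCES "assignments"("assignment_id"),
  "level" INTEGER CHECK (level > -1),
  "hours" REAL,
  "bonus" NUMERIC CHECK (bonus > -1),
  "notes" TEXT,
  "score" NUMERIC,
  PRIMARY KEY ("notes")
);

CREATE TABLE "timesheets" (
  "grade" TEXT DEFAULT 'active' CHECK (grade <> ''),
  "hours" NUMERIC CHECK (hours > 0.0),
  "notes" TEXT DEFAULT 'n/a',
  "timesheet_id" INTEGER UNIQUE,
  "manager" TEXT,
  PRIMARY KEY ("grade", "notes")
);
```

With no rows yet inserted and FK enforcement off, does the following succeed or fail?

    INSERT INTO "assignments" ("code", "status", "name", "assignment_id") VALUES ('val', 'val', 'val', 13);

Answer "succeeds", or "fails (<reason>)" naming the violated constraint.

notes is omitted from the column list and has no DEFAULT, so it would receive NULL.
But notes is declared NOT NULL.

fails (NOT NULL on notes)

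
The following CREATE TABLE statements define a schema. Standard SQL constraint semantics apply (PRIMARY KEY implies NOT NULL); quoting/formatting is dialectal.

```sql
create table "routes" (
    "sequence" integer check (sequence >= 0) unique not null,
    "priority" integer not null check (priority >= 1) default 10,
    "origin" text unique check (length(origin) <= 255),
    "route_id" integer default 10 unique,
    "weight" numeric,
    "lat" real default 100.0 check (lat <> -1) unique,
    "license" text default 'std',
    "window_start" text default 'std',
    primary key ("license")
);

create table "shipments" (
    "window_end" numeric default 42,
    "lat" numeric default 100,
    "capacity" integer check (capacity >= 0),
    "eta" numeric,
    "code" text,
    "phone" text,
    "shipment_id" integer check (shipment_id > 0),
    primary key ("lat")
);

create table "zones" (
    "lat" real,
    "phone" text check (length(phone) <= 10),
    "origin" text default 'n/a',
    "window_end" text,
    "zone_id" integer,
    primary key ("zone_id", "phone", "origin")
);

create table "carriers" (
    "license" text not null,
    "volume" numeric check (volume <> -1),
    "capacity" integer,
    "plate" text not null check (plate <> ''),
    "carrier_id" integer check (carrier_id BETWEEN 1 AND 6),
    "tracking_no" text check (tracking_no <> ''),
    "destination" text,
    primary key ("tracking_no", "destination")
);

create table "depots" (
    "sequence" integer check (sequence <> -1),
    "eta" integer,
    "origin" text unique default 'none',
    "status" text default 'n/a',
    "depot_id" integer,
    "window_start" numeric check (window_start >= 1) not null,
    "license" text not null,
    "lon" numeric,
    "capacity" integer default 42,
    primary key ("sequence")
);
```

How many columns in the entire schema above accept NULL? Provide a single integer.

routes: 5 nullable (origin, route_id, weight, lat, window_start — PK (license) and explicit NOT NULL columns excluded).
shipments: 6 nullable (window_end, capacity, eta, code, phone, shipment_id — PK (lat) and explicit NOT NULL columns excluded).
zones: 2 nullable (lat, window_end — PK (zone_id, phone, origin) and explicit NOT NULL columns excluded).
carriers: 3 nullable (volume, capacity, carrier_id — PK (tracking_no, destination) and explicit NOT NULL columns excluded).
depots: 6 nullable (eta, origin, status, depot_id, lon, capacity — PK (sequence) and explicit NOT NULL columns excluded).
Total: 5 + 6 + 2 + 3 + 6 = 22.

22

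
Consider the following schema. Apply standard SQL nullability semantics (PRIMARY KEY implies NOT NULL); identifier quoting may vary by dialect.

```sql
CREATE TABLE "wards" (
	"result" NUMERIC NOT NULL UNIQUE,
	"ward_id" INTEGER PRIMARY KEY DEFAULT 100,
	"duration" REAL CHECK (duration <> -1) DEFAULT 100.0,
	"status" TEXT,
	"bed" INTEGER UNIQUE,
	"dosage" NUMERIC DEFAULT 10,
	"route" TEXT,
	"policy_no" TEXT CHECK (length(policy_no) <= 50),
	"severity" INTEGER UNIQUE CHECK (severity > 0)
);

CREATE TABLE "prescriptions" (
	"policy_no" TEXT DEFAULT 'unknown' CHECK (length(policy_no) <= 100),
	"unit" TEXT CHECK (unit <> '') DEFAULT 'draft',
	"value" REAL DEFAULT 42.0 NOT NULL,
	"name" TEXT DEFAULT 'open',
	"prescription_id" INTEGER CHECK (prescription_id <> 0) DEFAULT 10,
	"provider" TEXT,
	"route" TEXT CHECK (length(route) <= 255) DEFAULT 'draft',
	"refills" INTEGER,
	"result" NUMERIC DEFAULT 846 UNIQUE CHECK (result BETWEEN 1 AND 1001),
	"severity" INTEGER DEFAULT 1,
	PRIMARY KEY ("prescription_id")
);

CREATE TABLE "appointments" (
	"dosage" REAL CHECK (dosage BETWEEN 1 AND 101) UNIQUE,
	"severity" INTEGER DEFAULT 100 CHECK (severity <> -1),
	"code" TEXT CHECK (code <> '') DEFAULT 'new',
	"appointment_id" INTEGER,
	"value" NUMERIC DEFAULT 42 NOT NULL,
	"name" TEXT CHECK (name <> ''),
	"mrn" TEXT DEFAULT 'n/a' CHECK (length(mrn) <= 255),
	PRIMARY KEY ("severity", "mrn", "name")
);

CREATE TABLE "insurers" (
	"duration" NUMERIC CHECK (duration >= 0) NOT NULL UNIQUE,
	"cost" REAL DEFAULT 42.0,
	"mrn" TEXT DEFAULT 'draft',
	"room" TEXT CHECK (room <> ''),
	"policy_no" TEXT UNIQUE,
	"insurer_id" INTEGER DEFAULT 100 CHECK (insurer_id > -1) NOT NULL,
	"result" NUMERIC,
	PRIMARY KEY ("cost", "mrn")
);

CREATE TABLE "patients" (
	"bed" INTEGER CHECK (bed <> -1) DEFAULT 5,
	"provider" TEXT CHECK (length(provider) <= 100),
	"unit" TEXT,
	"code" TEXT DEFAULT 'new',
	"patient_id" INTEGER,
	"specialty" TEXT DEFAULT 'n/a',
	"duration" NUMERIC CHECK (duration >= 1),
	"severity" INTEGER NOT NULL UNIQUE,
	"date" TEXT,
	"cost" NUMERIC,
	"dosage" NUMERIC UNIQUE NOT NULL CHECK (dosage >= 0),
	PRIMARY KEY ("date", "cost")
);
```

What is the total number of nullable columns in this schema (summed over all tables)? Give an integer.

28

wards: 7 nullable (duration, status, bed, dosage, route, policy_no, severity — PK (ward_id) and explicit NOT NULL columns excluded).
prescriptions: 8 nullable (policy_no, unit, name, provider, route, refills, result, severity — PK (prescription_id) and explicit NOT NULL columns excluded).
appointments: 3 nullable (dosage, code, appointment_id — PK (severity, mrn, name) and explicit NOT NULL columns excluded).
insurers: 3 nullable (room, policy_no, result — PK (cost, mrn) and explicit NOT NULL columns excluded).
patients: 7 nullable (bed, provider, unit, code, patient_id, specialty, duration — PK (date, cost) and explicit NOT NULL columns excluded).
Total: 7 + 8 + 3 + 3 + 7 = 28.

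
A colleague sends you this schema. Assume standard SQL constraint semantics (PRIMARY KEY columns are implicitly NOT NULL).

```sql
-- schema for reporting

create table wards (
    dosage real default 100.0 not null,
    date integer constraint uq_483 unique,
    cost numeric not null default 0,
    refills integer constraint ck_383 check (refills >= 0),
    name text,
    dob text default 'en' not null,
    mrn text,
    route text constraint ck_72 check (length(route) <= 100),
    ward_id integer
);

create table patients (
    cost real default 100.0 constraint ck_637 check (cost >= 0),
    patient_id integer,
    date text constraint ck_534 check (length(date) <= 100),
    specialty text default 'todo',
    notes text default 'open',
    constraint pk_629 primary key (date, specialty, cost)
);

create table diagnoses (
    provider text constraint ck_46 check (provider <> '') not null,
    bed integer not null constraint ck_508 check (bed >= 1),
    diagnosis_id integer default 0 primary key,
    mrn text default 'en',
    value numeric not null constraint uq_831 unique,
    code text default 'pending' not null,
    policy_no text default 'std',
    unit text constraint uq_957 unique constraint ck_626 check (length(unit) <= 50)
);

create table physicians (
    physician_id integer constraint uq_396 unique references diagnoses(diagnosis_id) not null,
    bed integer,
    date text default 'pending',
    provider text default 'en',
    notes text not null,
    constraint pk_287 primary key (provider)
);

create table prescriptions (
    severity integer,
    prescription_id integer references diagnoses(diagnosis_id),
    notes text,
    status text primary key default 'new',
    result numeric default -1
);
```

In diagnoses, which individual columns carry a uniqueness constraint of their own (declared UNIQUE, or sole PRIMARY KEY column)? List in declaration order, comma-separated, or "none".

diagnosis_id, value, unit

- provider: no UNIQUE or single-column PK constraint.
- bed: no UNIQUE or single-column PK constraint.
- diagnosis_id: single-column PRIMARY KEY → unique.
- mrn: no UNIQUE or single-column PK constraint.
- value: declared UNIQUE → unique.
- code: no UNIQUE or single-column PK constraint.
- policy_no: no UNIQUE or single-column PK constraint.
- unit: declared UNIQUE → unique.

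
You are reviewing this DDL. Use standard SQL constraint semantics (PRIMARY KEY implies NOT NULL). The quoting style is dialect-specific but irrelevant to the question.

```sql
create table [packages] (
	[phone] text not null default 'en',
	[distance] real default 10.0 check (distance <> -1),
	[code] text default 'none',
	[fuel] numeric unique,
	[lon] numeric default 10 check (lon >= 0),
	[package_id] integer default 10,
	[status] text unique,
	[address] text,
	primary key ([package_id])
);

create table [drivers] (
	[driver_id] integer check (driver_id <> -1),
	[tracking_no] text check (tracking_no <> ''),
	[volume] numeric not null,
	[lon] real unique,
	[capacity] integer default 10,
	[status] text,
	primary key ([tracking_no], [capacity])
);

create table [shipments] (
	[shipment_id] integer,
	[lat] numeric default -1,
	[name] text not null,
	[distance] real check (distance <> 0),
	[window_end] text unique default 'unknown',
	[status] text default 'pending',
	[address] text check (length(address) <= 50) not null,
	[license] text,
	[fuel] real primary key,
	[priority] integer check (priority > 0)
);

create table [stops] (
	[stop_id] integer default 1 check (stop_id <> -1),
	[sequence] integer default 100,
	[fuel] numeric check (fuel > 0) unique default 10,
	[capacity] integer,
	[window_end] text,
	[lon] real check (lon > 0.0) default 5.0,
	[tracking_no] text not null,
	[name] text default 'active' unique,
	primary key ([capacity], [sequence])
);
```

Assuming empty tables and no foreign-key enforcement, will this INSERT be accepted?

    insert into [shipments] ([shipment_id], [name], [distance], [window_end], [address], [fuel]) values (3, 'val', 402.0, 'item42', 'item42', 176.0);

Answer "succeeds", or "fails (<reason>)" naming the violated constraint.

NOT NULL columns: address is supplied; fuel is supplied; name is supplied.
CHECK constraints: 402.0 satisfies (distance <> 0); 'item42' satisfies (length(address) <= 50).
No constraint is violated.

succeeds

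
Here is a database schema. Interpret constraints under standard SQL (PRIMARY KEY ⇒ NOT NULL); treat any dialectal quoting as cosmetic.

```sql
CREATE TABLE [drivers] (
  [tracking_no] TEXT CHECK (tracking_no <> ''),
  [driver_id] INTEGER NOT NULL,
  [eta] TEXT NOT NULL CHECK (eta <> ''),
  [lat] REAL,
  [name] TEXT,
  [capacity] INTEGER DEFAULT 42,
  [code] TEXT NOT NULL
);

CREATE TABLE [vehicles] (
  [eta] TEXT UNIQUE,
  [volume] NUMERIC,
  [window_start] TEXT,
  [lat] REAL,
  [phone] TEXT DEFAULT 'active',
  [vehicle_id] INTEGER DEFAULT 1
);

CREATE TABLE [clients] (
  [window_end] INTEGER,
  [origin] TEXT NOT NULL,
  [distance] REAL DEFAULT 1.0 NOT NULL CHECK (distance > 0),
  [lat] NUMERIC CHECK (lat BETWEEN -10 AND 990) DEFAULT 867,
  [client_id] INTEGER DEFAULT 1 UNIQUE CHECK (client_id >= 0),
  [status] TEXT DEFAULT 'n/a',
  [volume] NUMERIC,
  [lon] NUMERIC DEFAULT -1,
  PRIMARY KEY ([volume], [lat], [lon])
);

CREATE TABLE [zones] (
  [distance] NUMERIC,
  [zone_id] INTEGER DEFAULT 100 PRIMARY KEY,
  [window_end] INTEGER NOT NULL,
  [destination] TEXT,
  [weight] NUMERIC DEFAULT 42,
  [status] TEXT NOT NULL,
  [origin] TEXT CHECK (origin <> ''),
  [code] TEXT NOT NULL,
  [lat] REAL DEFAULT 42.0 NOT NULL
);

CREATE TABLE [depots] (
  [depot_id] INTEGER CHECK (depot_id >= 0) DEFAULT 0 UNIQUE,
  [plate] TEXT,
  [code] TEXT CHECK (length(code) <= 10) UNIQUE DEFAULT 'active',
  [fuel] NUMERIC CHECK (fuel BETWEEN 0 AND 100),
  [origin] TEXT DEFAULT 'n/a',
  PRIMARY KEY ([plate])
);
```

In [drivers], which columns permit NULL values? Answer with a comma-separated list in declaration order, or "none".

- tracking_no: CHECK does not forbid NULL (a CHECK constraint passes when its expression is NULL) → nullable.
- driver_id: declared NOT NULL → not nullable.
- eta: declared NOT NULL → not nullable.
- lat: no NOT NULL constraint applies → nullable.
- name: no NOT NULL constraint applies → nullable.
- capacity: DEFAULT only fills an omitted column; an explicit NULL is still allowed → nullable.
- code: declared NOT NULL → not nullable.

tracking_no, lat, name, capacity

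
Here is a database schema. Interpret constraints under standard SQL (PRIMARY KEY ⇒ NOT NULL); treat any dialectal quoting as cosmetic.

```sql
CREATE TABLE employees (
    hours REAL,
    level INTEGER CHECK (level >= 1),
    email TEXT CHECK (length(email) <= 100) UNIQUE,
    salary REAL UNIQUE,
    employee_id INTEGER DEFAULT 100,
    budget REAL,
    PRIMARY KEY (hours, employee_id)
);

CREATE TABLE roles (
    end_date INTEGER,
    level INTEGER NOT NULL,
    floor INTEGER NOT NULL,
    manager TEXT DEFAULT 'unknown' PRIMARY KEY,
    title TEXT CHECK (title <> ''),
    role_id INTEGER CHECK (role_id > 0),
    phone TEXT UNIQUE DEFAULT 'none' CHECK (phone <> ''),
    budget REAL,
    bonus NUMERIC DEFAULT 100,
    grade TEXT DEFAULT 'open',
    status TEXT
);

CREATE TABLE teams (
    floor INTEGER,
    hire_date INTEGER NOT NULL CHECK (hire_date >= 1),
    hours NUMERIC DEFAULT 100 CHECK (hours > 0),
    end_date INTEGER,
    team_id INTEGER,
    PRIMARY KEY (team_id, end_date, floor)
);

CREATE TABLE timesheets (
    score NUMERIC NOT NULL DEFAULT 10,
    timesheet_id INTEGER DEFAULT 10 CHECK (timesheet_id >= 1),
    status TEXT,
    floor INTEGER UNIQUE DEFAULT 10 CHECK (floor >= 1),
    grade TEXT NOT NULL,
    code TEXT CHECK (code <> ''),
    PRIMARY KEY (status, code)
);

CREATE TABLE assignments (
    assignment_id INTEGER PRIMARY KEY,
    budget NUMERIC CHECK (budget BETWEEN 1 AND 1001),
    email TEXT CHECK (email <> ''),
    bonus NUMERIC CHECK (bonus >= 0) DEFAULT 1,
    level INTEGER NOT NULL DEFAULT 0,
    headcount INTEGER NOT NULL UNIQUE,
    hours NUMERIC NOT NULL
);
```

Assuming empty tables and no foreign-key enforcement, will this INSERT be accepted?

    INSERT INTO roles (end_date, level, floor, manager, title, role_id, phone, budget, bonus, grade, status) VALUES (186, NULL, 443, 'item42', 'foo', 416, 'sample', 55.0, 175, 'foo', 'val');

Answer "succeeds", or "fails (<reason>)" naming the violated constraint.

fails (NOT NULL on level)

level is explicitly set to NULL, but level is declared NOT NULL.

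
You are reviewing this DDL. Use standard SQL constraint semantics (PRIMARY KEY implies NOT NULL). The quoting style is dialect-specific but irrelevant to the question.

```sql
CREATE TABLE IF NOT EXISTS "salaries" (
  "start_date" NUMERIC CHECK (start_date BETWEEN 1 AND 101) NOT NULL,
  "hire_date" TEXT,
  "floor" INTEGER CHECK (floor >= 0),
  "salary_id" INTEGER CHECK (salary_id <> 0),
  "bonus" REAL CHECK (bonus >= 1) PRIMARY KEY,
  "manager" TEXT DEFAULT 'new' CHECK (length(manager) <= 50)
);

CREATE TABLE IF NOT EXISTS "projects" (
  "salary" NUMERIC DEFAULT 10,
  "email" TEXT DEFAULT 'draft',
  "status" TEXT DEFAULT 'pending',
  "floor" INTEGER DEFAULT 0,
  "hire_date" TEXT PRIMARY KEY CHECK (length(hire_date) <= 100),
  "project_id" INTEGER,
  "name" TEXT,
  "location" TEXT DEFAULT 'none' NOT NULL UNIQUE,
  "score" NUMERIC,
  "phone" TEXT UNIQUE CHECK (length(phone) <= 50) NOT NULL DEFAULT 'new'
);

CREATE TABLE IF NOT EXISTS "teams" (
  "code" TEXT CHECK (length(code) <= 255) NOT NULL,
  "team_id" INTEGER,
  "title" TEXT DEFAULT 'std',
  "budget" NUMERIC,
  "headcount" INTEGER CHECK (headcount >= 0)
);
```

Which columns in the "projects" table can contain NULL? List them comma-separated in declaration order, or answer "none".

salary, email, status, floor, project_id, name, score

- salary: DEFAULT only fills an omitted column; an explicit NULL is still allowed → nullable.
- email: DEFAULT only fills an omitted column; an explicit NULL is still allowed → nullable.
- status: DEFAULT only fills an omitted column; an explicit NULL is still allowed → nullable.
- floor: DEFAULT only fills an omitted column; an explicit NULL is still allowed → nullable.
- hire_date: part of the PRIMARY KEY, which implies NOT NULL → not nullable.
- project_id: no NOT NULL constraint applies → nullable.
- name: no NOT NULL constraint applies → nullable.
- location: declared NOT NULL → not nullable.
- score: no NOT NULL constraint applies → nullable.
- phone: declared NOT NULL → not nullable.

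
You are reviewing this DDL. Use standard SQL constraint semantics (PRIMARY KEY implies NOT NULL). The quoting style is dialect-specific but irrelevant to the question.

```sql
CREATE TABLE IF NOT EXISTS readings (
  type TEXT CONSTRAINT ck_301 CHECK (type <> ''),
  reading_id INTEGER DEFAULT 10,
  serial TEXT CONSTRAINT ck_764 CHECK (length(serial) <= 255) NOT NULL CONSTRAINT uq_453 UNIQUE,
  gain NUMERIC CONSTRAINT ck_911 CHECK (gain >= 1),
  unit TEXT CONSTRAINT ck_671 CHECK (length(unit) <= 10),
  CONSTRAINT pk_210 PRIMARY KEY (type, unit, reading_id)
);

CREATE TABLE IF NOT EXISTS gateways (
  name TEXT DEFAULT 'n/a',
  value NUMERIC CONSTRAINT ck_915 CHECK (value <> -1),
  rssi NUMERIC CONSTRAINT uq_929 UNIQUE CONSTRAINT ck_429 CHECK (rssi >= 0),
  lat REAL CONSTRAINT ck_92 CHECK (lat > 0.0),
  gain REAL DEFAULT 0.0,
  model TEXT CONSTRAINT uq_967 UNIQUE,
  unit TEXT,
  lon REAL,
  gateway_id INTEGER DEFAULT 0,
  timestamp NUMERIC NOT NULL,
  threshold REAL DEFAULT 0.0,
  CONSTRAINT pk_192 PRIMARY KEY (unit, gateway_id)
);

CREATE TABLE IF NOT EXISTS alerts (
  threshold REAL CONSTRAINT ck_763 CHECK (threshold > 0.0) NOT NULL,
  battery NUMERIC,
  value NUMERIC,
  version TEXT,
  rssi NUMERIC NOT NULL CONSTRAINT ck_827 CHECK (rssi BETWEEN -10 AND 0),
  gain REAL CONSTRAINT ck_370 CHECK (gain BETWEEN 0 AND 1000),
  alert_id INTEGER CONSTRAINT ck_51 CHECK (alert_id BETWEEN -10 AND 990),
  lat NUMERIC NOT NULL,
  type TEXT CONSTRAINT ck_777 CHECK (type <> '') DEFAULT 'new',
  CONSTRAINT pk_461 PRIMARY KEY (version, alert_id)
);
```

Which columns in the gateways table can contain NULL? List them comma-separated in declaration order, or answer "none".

name, value, rssi, lat, gain, model, lon, threshold

- name: DEFAULT only fills an omitted column; an explicit NULL is still allowed → nullable.
- value: CHECK does not forbid NULL (a CHECK constraint passes when its expression is NULL) → nullable.
- rssi: CHECK does not forbid NULL (a CHECK constraint passes when its expression is NULL) → nullable.
- lat: CHECK does not forbid NULL (a CHECK constraint passes when its expression is NULL) → nullable.
- gain: DEFAULT only fills an omitted column; an explicit NULL is still allowed → nullable.
- model: UNIQUE does not imply NOT NULL → nullable.
- unit: part of the PRIMARY KEY, which implies NOT NULL → not nullable.
- lon: no NOT NULL constraint applies → nullable.
- gateway_id: part of the PRIMARY KEY, which implies NOT NULL → not nullable.
- timestamp: declared NOT NULL → not nullable.
- threshold: DEFAULT only fills an omitted column; an explicit NULL is still allowed → nullable.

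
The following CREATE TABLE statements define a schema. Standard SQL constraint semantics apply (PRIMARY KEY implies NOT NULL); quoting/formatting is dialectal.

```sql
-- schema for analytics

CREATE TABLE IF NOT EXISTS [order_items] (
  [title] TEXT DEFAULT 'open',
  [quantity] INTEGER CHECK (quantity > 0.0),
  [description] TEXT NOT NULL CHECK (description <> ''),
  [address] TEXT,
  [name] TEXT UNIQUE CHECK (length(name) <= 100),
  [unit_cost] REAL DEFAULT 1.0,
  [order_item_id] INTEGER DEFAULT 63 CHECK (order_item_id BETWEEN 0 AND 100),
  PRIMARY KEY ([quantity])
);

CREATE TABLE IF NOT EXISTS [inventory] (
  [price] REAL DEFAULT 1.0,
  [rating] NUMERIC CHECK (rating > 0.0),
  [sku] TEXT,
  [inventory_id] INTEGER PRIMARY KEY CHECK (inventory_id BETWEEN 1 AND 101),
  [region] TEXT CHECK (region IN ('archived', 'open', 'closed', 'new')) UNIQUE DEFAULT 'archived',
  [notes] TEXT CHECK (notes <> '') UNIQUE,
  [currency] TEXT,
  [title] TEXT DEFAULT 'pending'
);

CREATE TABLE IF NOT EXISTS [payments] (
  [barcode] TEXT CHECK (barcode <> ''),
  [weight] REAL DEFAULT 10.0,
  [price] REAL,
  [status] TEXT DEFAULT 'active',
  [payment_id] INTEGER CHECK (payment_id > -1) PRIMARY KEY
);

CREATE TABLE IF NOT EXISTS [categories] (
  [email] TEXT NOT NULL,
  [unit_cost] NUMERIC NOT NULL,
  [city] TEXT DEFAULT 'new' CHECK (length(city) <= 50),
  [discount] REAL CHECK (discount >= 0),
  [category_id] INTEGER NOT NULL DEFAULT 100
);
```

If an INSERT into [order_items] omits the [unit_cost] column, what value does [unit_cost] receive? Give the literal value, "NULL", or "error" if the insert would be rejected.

1.0

unit_cost has an explicit DEFAULT 1.0.
When the column is omitted from an INSERT, that default is used.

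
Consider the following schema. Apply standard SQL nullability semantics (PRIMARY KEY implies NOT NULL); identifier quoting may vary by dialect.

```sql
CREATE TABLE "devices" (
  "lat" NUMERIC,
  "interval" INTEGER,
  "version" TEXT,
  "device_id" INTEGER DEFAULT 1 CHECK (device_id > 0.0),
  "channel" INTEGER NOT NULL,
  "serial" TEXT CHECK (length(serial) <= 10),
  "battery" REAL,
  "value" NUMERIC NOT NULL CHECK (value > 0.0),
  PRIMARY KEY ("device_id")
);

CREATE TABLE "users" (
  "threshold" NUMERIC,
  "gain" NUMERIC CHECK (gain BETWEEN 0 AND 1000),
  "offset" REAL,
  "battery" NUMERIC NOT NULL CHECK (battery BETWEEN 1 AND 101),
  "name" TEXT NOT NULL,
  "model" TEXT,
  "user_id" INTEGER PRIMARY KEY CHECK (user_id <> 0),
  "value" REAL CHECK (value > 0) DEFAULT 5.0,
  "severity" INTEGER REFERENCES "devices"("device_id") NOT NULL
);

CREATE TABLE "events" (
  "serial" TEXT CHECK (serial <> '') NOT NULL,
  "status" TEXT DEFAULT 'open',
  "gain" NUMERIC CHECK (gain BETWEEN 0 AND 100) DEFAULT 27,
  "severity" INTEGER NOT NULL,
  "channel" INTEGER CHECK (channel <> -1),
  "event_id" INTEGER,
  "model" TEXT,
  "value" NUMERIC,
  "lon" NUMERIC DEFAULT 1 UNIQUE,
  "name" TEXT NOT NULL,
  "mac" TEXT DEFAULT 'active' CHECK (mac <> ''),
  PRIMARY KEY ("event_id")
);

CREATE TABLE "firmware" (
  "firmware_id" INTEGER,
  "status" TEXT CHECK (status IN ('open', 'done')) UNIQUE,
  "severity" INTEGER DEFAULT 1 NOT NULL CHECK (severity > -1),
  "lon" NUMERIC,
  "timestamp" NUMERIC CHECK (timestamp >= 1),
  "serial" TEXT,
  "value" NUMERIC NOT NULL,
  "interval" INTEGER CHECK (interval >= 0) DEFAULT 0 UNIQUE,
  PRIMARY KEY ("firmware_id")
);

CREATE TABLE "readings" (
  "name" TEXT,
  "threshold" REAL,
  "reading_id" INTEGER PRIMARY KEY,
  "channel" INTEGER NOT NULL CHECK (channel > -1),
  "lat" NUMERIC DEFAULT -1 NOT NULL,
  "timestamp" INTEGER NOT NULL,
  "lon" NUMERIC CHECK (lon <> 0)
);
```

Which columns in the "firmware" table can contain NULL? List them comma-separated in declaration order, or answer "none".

status, lon, timestamp, serial, interval

- firmware_id: part of the PRIMARY KEY, which implies NOT NULL → not nullable.
- status: CHECK does not forbid NULL (a CHECK constraint passes when its expression is NULL) → nullable.
- severity: declared NOT NULL → not nullable.
- lon: no NOT NULL constraint applies → nullable.
- timestamp: CHECK does not forbid NULL (a CHECK constraint passes when its expression is NULL) → nullable.
- serial: no NOT NULL constraint applies → nullable.
- value: declared NOT NULL → not nullable.
- interval: CHECK does not forbid NULL (a CHECK constraint passes when its expression is NULL) → nullable.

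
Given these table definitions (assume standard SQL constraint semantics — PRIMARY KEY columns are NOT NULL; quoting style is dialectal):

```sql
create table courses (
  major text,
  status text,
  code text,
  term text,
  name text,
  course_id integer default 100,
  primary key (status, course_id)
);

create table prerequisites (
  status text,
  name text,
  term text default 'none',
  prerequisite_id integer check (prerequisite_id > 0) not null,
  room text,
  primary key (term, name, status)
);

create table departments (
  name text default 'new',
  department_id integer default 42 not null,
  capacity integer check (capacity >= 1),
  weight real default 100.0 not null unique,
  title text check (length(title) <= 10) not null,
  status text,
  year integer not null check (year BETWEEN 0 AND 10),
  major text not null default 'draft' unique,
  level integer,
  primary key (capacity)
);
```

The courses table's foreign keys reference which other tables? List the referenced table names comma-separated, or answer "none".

No column in courses has a REFERENCES clause.

none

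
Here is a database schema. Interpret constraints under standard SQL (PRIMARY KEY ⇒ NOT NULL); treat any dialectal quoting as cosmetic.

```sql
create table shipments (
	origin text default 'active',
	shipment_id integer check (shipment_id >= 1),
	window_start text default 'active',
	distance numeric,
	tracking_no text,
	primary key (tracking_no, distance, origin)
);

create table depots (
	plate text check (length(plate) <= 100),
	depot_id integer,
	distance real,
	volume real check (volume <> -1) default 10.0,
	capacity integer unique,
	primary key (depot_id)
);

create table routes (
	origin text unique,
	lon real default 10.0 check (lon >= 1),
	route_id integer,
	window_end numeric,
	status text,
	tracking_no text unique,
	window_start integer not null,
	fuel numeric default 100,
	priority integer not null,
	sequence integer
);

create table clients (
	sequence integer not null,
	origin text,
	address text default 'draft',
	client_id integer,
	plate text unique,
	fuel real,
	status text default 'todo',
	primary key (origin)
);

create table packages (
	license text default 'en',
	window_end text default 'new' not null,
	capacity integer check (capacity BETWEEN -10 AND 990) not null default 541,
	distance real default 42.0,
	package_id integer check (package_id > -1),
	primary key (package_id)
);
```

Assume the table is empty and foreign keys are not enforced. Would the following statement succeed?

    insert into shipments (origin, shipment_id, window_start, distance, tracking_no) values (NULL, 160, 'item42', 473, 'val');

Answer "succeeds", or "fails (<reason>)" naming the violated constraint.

fails (NOT NULL on origin)

origin is explicitly set to NULL, but origin is part of the PRIMARY KEY (implied NOT NULL).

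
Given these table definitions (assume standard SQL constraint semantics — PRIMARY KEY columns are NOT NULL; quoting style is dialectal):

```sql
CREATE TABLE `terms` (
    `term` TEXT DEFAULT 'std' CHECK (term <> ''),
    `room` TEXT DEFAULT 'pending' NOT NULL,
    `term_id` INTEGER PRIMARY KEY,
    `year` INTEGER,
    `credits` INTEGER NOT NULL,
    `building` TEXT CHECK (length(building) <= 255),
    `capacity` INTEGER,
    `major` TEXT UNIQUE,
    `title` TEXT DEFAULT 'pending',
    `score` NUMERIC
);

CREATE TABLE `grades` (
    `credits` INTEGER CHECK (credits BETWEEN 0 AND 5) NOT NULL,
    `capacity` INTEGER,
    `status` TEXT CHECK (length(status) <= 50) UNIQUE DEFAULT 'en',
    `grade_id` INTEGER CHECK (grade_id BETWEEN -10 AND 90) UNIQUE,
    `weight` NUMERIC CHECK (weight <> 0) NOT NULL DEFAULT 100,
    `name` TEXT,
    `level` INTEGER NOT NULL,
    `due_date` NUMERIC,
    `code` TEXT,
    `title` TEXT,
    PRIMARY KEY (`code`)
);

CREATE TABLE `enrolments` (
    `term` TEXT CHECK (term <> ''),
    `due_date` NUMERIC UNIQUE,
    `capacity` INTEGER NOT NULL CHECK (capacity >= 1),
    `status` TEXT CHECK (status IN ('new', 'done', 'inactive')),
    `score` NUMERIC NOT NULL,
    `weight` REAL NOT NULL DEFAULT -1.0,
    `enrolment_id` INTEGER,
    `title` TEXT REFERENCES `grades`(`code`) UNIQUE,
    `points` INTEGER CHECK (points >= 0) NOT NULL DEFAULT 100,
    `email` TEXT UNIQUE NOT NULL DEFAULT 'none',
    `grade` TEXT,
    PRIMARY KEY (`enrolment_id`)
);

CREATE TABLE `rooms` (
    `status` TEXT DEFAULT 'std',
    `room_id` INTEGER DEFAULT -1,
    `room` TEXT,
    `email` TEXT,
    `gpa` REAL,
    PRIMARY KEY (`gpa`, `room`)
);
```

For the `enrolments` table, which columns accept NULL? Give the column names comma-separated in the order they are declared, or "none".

- term: CHECK does not forbid NULL (a CHECK constraint passes when its expression is NULL) → nullable.
- due_date: UNIQUE does not imply NOT NULL → nullable.
- capacity: declared NOT NULL → not nullable.
- status: CHECK does not forbid NULL (a CHECK constraint passes when its expression is NULL) → nullable.
- score: declared NOT NULL → not nullable.
- weight: declared NOT NULL → not nullable.
- enrolment_id: part of the PRIMARY KEY, which implies NOT NULL → not nullable.
- title: a foreign key column may be NULL unless separately constrained → nullable.
- points: declared NOT NULL → not nullable.
- email: declared NOT NULL → not nullable.
- grade: no NOT NULL constraint applies → nullable.

term, due_date, status, title, grade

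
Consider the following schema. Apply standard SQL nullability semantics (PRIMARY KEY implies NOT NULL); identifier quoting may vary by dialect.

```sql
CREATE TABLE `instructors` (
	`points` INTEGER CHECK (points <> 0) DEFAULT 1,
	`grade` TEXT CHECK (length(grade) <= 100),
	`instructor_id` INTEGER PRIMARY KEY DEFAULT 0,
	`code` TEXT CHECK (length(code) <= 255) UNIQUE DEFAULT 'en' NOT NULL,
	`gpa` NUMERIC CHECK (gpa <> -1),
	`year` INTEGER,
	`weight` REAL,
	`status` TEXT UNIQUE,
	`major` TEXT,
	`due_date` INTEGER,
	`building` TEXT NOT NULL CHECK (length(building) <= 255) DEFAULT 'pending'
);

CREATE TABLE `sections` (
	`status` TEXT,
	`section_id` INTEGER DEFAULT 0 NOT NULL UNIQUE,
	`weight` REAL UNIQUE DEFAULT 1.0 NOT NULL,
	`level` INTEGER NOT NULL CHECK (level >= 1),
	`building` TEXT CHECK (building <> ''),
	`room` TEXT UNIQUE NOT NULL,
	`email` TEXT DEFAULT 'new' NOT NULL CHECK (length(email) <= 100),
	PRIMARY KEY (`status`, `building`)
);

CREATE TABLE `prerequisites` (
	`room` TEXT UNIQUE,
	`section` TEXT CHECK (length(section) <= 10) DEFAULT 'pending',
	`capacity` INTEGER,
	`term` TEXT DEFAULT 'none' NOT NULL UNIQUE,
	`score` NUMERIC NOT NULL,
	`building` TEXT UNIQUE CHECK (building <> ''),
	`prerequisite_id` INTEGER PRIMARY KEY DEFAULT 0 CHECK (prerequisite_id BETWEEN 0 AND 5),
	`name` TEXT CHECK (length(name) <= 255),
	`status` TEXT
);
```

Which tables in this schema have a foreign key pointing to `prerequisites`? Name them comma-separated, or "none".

No REFERENCES clause anywhere in the schema names prerequisites.

none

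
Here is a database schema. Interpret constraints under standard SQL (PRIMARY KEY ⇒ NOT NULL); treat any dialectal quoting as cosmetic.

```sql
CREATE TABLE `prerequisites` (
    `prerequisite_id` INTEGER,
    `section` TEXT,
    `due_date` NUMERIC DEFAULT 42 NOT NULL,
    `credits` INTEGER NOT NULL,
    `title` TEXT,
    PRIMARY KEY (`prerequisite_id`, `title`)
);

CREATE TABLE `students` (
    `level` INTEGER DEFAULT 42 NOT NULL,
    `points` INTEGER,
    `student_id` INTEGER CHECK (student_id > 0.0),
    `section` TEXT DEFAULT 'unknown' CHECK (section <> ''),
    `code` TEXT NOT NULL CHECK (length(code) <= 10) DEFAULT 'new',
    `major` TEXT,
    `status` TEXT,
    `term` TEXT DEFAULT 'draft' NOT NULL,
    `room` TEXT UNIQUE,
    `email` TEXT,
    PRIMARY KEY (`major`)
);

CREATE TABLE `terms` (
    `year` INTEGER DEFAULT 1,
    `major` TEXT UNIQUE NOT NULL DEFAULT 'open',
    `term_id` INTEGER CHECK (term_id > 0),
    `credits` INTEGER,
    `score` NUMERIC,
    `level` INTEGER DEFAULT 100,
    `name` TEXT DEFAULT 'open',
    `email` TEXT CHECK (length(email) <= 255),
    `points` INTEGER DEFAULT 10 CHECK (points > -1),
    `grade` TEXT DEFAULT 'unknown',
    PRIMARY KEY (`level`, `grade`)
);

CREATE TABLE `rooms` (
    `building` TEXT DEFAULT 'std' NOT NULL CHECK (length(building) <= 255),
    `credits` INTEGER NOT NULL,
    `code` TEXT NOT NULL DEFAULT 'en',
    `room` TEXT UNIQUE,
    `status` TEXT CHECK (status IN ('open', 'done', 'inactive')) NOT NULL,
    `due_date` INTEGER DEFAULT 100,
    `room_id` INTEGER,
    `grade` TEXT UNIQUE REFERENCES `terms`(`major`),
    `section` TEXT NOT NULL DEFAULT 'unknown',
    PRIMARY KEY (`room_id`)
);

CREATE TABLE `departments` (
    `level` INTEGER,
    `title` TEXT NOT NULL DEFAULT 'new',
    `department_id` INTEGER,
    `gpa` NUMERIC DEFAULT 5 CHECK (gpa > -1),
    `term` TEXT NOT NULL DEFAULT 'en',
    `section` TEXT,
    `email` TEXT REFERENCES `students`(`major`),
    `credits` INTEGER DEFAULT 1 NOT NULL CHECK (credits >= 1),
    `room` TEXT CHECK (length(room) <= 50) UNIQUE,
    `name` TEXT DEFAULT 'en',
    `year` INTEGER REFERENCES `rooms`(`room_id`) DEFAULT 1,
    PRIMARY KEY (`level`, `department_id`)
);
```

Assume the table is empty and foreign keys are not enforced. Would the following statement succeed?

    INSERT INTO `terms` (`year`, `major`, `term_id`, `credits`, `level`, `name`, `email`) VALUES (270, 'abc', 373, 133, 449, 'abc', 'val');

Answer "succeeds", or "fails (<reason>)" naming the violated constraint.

NOT NULL columns: grade defaults to 'unknown'; level is supplied; major is supplied.
CHECK constraints: 373 satisfies (term_id > 0); 'val' satisfies (length(email) <= 255).
No constraint is violated.

succeeds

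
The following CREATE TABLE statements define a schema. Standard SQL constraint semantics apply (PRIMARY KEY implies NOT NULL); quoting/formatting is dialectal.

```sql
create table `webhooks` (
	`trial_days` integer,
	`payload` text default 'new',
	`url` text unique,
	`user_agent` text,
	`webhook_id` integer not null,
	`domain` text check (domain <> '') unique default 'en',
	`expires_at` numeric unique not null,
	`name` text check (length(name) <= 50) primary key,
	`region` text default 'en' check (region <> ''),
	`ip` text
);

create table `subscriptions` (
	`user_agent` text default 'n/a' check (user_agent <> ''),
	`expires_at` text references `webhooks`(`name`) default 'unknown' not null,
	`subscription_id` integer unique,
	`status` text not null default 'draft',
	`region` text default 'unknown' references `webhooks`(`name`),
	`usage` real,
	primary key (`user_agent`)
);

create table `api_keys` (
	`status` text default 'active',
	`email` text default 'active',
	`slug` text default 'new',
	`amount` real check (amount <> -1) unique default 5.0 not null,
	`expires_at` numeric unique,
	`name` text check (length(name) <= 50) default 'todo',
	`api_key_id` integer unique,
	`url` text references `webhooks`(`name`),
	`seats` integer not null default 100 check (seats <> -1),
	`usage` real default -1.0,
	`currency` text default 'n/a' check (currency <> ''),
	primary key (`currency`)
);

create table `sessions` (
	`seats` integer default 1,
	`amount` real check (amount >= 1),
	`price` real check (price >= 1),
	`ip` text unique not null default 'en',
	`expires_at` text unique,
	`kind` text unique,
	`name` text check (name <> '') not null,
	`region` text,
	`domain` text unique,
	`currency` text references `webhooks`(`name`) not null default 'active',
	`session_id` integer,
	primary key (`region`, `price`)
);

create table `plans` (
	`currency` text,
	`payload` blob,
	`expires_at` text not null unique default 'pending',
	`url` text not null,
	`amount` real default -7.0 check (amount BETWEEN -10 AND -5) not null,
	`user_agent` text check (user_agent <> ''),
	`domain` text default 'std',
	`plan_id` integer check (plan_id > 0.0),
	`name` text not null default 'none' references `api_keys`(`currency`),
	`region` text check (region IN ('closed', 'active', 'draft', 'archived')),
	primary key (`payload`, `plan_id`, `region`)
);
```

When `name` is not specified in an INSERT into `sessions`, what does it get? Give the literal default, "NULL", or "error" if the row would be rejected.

name has no DEFAULT clause.
Omitting it would insert NULL, but it is declared NOT NULL, so the INSERT fails.

error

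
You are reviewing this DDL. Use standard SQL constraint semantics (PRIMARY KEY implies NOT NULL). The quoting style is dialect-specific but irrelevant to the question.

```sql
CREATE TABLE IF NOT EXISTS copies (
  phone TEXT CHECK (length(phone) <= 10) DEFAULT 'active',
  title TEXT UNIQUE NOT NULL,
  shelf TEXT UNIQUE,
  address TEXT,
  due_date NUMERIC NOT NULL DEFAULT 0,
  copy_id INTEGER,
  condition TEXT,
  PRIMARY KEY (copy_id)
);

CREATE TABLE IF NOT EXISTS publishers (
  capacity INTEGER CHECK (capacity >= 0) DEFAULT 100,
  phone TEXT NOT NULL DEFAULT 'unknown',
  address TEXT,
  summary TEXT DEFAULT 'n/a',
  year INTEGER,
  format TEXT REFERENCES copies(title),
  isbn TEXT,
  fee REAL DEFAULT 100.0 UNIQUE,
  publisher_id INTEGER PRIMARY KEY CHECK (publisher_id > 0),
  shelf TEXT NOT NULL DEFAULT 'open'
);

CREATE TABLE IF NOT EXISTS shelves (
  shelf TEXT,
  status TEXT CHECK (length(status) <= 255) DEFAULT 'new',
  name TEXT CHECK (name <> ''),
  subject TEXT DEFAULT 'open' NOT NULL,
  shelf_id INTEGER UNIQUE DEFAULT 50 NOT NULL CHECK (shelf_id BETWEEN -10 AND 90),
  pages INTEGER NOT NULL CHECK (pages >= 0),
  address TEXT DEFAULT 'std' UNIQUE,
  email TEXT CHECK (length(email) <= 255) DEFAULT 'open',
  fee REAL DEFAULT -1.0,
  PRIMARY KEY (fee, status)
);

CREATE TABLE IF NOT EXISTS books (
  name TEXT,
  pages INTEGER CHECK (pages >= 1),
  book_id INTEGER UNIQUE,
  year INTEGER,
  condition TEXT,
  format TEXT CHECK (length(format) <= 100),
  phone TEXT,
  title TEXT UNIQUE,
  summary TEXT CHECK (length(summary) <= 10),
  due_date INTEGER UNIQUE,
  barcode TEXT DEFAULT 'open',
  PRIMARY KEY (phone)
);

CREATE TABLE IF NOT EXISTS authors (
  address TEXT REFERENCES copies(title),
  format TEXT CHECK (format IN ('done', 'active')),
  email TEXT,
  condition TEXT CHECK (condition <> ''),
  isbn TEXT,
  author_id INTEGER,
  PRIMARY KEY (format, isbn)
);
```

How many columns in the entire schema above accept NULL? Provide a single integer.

copies: 4 nullable (phone, shelf, address, condition — PK (copy_id) and explicit NOT NULL columns excluded).
publishers: 7 nullable (capacity, address, summary, year, format, isbn, fee — PK (publisher_id) and explicit NOT NULL columns excluded).
shelves: 4 nullable (shelf, name, address, email — PK (fee, status) and explicit NOT NULL columns excluded).
books: 10 nullable (name, pages, book_id, year, condition, format, title, summary, due_date, barcode — PK (phone) and explicit NOT NULL columns excluded).
authors: 4 nullable (address, email, condition, author_id — PK (format, isbn) and explicit NOT NULL columns excluded).
Total: 4 + 7 + 4 + 10 + 4 = 29.

29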